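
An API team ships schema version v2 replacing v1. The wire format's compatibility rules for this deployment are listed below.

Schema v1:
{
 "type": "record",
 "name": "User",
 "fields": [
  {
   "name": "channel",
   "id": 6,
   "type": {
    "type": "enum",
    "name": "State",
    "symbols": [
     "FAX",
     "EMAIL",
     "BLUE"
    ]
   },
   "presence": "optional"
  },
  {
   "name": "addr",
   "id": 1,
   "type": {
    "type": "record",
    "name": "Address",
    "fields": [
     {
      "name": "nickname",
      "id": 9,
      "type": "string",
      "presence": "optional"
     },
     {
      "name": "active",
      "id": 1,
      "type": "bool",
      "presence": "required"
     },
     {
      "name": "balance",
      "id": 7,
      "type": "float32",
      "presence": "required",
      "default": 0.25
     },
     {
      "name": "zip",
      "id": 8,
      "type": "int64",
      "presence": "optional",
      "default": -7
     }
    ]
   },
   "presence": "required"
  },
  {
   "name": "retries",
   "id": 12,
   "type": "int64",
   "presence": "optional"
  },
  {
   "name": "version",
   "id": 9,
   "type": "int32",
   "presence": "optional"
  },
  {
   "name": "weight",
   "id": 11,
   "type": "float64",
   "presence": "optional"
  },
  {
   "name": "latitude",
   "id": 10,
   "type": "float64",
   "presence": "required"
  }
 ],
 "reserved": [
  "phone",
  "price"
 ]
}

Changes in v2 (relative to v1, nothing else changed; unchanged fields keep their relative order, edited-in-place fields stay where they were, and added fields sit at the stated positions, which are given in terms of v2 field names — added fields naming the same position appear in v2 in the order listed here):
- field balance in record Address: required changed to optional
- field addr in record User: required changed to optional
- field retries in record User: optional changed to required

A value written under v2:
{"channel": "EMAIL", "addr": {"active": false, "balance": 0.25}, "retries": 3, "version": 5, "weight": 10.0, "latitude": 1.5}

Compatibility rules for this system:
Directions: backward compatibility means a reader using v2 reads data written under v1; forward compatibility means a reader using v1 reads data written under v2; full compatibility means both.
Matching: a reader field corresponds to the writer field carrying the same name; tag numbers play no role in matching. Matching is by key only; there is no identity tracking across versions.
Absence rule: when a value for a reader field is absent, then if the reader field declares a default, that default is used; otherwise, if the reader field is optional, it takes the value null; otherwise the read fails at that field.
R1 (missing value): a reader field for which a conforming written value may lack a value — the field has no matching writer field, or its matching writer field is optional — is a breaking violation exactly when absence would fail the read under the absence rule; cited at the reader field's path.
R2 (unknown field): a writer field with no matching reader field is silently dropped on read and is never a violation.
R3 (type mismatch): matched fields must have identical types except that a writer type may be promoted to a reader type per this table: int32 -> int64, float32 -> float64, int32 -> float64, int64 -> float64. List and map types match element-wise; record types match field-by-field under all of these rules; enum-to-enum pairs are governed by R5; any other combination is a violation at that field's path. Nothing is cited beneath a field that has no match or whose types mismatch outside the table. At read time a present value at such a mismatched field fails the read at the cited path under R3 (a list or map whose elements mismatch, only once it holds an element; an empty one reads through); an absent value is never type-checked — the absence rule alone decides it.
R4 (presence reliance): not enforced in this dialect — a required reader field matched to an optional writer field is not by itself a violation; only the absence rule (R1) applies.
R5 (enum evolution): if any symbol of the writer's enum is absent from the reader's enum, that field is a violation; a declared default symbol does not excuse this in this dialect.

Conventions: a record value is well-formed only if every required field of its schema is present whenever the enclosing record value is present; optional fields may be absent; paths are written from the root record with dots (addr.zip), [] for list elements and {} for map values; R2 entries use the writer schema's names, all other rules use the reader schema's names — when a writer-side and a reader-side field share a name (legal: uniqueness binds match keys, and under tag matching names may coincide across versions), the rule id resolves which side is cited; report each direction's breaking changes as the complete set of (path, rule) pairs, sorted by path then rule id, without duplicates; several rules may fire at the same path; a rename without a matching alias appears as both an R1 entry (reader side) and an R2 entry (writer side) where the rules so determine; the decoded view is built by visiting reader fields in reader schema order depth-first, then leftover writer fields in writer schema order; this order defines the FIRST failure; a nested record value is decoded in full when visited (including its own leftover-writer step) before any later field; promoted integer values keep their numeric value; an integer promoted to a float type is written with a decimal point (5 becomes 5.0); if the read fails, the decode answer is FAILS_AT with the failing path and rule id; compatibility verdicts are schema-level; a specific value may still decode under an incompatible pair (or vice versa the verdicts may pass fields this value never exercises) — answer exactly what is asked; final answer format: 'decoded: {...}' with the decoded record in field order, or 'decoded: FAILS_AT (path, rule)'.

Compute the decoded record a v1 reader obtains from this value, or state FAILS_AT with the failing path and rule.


decoded: {"channel": "EMAIL", "addr": {"nickname": null, "active": false, "balance": 0.25, "zip": -7}, "retries": 3, "version": 5, "weight": 10.0, "latitude": 1.5}

in User below, arrows point writer -> reader
migrating the User value to v1:
  channel := "EMAIL"
  addr.nickname := null (absent, optional -> null)
  addr.active := false
  addr.balance := 0.25
  addr.zip := -7 (absent -> default)
  retries := 3
  version := 5
  weight := 10.0
  latitude := 1.5
  => decoded: {"channel": "EMAIL", "addr": {"nickname": null, "active": false, "balance": 0.25, "zip": -7}, "retries": 3, "version": 5, "weight": 10.0, "latitude": 1.5}
the other User changes do not affect what is asked:
  field balance in record Address: required changed to optional -> triggers nothing under the printed rules; the User answer is the same either way
  field addr in record User: required changed to optional -> schema-level compatibility only; this User value's decode is unchanged
  field retries in record User: optional changed to required -> schema-level compatibility only; this User value's decode is unchanged


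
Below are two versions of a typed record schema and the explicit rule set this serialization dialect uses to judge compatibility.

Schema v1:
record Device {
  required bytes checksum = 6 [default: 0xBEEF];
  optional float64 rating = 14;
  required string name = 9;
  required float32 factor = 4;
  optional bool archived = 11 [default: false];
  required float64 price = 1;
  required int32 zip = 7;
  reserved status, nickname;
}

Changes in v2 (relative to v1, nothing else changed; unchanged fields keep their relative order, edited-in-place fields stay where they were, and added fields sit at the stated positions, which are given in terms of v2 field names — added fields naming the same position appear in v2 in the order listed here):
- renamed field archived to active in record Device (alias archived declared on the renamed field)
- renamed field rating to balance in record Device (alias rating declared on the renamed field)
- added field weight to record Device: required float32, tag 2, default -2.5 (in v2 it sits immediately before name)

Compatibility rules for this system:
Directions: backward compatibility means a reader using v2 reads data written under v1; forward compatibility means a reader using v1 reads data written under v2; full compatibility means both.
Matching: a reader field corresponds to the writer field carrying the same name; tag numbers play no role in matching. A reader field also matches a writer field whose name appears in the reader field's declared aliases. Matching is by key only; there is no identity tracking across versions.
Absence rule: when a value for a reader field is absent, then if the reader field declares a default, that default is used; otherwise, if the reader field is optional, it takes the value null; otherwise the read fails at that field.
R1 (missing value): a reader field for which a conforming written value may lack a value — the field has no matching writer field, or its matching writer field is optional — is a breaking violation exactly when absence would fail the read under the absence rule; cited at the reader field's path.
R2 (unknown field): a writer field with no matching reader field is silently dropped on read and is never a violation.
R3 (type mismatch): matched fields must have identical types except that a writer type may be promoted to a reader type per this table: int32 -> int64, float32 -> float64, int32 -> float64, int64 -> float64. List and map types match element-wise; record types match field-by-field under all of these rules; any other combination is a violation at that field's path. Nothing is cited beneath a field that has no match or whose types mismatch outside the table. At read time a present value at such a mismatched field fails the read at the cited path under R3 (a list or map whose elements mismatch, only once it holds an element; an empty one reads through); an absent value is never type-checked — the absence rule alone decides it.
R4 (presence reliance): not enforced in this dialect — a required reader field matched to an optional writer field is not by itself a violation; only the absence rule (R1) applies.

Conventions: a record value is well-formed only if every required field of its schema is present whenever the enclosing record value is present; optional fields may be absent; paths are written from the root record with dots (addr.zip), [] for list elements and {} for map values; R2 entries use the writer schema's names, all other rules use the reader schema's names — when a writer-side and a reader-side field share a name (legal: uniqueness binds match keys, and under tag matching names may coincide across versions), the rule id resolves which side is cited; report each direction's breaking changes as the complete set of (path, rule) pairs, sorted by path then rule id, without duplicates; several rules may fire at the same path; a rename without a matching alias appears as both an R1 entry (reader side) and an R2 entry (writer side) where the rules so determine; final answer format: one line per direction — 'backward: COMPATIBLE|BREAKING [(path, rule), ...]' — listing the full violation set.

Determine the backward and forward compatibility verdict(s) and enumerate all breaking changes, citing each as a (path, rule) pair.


the writer's type comes first in each Device pair
backward for Device (reader v2, writer v1):
  bytes -> bytes, writer required: checksum aligns to checksum
  float64 -> float64, writer optional: balance aligns to rating
  no writer field matches reader weight
  string -> string, writer required: name aligns to name
  float32 -> float32, writer required: factor aligns to factor
  bool -> bool, writer optional: active aligns to archived
  float64 -> float64, writer required: price aligns to price
  int32 -> int32, writer required: zip aligns to zip
  => no violations; backward on Device: COMPATIBLE
forward for Device (reader v1, writer v2):
  bytes -> bytes, writer required: checksum aligns to checksum
  no writer field matches reader rating
  string -> string, writer required: name aligns to name
  float32 -> float32, writer required: factor aligns to factor
  no writer field matches reader archived
  float64 -> float64, writer required: price aligns to price
  int32 -> int32, writer required: zip aligns to zip
  leftover writer field: balance
  leftover writer field: weight
  leftover writer field: active
  => no violations; forward on Device: COMPATIBLE

backward: COMPATIBLE []; forward: COMPATIBLE []


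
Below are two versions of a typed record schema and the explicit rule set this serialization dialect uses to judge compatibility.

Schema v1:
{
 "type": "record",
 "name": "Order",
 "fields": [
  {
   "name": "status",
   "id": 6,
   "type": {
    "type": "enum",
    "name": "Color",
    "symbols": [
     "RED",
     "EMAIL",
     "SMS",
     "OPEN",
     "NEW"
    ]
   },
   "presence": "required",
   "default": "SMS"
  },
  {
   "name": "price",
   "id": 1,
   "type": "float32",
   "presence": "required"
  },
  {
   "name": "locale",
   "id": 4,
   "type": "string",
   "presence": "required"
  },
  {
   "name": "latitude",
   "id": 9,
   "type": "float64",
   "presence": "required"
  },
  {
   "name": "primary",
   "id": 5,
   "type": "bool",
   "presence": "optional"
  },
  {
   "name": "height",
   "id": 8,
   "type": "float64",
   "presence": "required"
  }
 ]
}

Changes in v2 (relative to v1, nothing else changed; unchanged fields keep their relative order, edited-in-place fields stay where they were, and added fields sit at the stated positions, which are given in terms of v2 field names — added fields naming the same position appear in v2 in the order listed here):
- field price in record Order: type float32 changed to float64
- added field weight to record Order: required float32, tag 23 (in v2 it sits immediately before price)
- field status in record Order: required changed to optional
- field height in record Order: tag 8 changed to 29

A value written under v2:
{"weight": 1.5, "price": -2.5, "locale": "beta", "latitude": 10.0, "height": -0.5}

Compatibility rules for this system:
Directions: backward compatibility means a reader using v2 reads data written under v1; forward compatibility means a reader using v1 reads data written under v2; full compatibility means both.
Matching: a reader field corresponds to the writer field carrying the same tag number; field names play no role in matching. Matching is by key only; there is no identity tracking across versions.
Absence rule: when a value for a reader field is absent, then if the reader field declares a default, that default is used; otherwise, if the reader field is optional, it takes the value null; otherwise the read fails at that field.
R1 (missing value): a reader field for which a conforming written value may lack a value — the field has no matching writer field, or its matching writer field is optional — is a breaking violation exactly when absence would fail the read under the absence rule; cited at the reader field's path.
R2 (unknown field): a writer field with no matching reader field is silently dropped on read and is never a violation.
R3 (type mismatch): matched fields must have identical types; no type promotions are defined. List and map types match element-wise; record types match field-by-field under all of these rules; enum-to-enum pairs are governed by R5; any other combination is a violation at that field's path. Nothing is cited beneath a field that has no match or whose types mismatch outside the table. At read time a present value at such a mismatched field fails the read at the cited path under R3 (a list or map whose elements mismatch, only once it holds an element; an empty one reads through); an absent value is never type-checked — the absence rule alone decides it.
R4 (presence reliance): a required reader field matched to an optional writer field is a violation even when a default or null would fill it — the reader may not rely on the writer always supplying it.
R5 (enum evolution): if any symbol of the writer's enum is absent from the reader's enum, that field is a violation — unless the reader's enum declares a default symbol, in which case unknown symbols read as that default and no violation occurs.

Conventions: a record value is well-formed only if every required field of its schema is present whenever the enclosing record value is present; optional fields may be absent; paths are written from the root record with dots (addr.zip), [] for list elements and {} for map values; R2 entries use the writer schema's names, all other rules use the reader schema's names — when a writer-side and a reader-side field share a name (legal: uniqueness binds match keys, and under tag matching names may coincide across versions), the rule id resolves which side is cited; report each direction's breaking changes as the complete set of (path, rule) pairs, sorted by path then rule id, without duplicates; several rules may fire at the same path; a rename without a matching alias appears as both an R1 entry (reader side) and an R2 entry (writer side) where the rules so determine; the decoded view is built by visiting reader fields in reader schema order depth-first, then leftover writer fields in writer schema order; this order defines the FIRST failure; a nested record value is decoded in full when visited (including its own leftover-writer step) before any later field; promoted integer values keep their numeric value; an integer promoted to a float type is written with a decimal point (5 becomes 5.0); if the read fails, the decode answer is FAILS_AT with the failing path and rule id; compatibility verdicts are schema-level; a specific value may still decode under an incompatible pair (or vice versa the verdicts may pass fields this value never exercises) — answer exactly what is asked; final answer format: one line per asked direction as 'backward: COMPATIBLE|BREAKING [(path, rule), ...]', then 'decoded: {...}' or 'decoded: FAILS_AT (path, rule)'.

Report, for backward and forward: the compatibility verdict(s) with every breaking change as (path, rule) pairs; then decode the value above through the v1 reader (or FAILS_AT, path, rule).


backward: BREAKING [(height, R1), (price, R3), (weight, R1)]; forward: BREAKING [(height, R1), (price, R3), (status, R4)]; decoded: FAILS_AT (price, R3)

arrows below run writer -> reader for Order
backward analysis of Order with v2 as reader and v1 as writer:
  status <- status (Color -> Color, writer required)
  weight: no writer-side match
  price <- price (float32 -> float64, writer required)
  locale <- locale (string -> string, writer required)
  latitude <- latitude (float64 -> float64, writer required)
  primary <- primary (bool -> bool, writer optional)
  height: no writer-side match
  height (writer side), unknown to reader
  rule R1 violated at height
  rule R3 violated at price
  rule R1 violated at weight
  => backward: BREAKING (3)
forward analysis of Order with v1 as reader and v2 as writer:
  status <- status (Color -> Color, writer optional)
  price <- price (float64 -> float32, writer required)
  locale <- locale (string -> string, writer required)
  latitude <- latitude (float64 -> float64, writer required)
  primary <- primary (bool -> bool, writer optional)
  height: no writer-side match
  weight (writer side), unknown to reader
  height (writer side), unknown to reader
  rule R1 violated at height
  rule R3 violated at price
  rule R4 violated at status
  => forward: BREAKING (3)
migrating the Order value to v1:
  status := "SMS" (no value, default fills)
  read fails at price under R3
  => FAILS_AT (price, R3)


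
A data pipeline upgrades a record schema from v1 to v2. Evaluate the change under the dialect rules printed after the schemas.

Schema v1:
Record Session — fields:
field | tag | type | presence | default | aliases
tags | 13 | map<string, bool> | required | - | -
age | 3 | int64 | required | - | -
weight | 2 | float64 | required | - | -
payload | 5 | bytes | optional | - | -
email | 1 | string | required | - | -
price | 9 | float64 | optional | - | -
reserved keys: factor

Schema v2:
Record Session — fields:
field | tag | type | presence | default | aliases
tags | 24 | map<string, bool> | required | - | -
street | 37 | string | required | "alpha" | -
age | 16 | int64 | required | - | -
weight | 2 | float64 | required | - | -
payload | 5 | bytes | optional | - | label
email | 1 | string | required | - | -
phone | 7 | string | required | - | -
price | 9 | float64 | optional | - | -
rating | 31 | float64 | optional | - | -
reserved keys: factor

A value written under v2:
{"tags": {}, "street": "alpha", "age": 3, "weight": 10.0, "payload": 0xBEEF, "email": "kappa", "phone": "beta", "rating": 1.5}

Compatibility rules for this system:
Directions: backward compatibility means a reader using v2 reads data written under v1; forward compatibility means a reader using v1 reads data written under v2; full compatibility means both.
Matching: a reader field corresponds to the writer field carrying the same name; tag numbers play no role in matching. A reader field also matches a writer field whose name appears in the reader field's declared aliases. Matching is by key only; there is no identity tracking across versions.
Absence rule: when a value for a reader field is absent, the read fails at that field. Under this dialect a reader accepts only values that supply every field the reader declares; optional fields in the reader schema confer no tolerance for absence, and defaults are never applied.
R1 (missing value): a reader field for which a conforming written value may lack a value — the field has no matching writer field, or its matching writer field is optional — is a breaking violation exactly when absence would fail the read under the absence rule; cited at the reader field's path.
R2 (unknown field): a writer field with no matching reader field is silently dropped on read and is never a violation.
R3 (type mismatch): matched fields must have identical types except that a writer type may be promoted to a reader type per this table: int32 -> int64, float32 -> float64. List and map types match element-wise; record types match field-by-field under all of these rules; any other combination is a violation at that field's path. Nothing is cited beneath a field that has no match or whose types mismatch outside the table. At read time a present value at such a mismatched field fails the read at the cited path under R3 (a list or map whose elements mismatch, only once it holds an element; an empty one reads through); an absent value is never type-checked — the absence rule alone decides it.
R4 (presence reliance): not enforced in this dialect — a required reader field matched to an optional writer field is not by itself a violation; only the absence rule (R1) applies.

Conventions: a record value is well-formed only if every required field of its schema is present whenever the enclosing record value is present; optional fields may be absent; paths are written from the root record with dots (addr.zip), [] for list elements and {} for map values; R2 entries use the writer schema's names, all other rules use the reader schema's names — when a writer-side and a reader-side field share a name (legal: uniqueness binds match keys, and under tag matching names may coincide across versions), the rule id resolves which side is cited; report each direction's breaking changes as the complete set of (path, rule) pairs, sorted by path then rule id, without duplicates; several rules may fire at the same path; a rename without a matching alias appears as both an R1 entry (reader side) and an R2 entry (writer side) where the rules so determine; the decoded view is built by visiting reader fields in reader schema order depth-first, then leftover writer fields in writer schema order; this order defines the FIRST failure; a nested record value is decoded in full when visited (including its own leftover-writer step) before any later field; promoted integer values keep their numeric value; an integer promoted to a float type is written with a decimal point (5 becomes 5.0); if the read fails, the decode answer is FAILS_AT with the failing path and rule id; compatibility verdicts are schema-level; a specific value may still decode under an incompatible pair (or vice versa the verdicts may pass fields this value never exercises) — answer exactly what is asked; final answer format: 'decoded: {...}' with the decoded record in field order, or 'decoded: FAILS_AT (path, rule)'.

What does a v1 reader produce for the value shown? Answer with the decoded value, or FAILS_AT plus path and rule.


the writer's type comes first in each Session pair
migrating the Session value to v1:
  tags := {}
  age := 3
  weight := 10.0
  payload := 0xBEEF
  email := "kappa"
  read fails at price under R1 (no fill)
  => FAILS_AT (price, R1)
checking off the Session differences that do not matter here:
  added field rating to record Session: optional float64, tag 31 (in v2 it sits last) -> a verdict-level change on Session — the shown value reads the same
  field tags in record Session: tag 13 changed to 24 -> no rule fires on it and the decoded Session view is identical with or without it
  added field street to record Session: required string, tag 37, default "alpha" (in v2 it sits immediately before age) -> a verdict-level change on Session — the shown value reads the same
  added field phone to record Session: required string, tag 7 (in v2 it sits immediately before price) -> a verdict-level change on Session — the shown value reads the same
  field age in record Session: tag 3 changed to 16 -> no rule fires on it and the decoded Session view is identical with or without it

decoded: FAILS_AT (price, R1)


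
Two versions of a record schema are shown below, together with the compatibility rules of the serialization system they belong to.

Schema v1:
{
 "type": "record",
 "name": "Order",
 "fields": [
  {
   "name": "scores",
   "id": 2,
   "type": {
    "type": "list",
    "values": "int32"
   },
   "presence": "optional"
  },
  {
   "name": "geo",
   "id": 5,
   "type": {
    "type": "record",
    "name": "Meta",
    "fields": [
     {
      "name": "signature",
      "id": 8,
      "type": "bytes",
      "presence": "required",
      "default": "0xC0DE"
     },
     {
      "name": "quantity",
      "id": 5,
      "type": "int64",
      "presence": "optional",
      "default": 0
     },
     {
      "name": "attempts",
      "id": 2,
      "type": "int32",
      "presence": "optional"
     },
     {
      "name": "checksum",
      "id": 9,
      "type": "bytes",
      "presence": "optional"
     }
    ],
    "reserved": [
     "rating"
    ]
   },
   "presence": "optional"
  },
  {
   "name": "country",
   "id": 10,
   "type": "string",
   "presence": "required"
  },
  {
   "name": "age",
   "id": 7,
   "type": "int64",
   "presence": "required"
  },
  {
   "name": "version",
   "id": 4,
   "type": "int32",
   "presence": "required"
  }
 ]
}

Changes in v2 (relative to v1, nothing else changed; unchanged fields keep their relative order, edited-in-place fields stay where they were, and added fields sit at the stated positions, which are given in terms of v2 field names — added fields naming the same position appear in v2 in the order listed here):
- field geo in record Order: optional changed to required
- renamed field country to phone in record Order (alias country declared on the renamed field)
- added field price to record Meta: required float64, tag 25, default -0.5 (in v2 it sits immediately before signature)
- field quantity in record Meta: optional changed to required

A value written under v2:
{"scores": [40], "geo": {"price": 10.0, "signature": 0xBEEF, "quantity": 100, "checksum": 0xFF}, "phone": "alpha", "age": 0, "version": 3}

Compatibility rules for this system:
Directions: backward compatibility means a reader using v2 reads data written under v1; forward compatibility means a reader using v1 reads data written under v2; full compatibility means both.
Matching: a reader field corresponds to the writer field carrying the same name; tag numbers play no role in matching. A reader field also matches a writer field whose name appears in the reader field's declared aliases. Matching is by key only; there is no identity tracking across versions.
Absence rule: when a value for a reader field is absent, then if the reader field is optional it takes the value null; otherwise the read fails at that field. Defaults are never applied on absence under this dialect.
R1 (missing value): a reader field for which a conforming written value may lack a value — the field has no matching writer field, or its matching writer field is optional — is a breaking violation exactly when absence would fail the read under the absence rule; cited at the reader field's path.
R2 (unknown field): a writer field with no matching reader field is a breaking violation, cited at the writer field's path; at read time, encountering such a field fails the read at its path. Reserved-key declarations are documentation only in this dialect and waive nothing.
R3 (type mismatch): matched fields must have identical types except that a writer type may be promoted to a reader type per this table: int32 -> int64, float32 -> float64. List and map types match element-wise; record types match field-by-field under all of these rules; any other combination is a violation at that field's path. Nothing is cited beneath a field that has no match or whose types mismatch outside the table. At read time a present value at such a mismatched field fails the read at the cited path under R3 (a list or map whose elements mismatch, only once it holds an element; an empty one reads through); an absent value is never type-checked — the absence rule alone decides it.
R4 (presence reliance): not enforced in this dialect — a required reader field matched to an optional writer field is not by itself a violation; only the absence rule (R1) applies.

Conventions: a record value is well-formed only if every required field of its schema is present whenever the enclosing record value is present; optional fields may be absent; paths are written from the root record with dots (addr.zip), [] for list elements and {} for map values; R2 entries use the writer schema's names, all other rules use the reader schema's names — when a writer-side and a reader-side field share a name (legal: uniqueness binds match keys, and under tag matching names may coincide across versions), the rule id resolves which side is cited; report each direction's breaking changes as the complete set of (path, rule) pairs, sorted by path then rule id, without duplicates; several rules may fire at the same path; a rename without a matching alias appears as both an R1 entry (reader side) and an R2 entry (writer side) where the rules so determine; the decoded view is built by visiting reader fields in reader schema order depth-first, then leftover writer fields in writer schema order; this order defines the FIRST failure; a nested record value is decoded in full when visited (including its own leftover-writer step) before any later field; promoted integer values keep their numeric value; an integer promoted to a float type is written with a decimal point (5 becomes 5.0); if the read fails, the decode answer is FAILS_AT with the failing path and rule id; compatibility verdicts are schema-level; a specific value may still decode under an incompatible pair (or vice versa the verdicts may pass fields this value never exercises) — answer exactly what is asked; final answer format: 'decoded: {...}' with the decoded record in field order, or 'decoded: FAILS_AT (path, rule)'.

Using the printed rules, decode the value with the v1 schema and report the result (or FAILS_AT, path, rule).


decoded: FAILS_AT (geo.price, R2)

in Order below, arrows point writer -> reader
migrating the Order value to v1:
  scores := [40]
  geo.signature := 0xBEEF
  geo.quantity := 100
  geo.attempts := null (not supplied -> null)
  geo.checksum := 0xFF
  read fails at geo.price under R2 (unknown field)
  => FAILS_AT (geo.price, R2)
ruling out the remaining Order differences:
  renamed field country to phone in record Order (alias country declared on the renamed field) -> shifts the Order verdicts, not this decode
  field quantity in record Meta: optional changed to required -> shifts the Order verdicts, not this decode


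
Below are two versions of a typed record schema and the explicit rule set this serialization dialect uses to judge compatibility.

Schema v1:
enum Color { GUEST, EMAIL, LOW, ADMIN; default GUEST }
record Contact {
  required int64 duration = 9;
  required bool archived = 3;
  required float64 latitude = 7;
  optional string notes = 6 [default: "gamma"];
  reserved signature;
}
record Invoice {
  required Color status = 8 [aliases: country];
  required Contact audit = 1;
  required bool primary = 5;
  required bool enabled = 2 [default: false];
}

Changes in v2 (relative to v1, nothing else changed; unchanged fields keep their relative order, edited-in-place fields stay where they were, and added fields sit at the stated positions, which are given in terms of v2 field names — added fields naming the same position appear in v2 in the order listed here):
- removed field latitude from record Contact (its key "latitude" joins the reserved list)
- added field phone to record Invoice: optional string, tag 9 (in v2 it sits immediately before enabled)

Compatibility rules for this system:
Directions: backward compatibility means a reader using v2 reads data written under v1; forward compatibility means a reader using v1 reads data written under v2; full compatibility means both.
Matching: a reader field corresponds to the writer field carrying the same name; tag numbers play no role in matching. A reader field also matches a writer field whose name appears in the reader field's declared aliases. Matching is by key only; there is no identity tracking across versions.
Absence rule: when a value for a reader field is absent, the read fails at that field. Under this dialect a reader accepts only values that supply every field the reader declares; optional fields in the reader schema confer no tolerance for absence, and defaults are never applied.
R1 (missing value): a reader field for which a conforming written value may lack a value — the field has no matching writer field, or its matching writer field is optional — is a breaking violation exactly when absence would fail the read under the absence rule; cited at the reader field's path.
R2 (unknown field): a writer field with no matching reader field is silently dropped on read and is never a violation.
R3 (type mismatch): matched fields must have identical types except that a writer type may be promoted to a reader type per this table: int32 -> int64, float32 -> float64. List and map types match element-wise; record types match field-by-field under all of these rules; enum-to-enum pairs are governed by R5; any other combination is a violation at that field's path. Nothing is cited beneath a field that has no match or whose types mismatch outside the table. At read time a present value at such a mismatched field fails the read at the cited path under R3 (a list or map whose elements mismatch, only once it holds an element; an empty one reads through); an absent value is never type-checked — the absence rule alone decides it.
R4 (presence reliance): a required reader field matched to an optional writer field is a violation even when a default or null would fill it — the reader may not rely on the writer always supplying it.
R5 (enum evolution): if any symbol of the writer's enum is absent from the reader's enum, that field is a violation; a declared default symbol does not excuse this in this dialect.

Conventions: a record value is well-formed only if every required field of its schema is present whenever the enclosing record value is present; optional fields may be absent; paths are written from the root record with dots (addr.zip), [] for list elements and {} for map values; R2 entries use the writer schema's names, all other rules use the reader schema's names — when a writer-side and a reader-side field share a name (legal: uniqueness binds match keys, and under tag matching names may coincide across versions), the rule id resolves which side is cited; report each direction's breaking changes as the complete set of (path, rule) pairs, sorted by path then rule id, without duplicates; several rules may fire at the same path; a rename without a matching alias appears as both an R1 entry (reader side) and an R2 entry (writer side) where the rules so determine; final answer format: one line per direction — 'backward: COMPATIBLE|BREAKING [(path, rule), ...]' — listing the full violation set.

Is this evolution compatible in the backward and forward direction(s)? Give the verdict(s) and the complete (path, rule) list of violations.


backward: BREAKING [(audit.notes, R1), (phone, R1)]; forward: BREAKING [(audit.latitude, R1), (audit.notes, R1)]

each type pair in Invoice: writer, then reader
backward pass over Invoice, reader schema v2, writer schema v1:
  status: paired with writer status (Color -> Color; writer required)
  audit: paired with writer audit (Contact -> Contact; writer required)
  primary: paired with writer primary (bool -> bool; writer required)
  phone has no writer counterpart
  enabled: paired with writer enabled (bool -> bool; writer required)
  audit.duration: paired with writer audit.duration (int64 -> int64; writer required)
  audit.archived: paired with writer audit.archived (bool -> bool; writer required)
  audit.notes: paired with writer audit.notes (string -> string; writer optional)
  leftover writer field: audit.latitude
  breaking: (audit.notes, R1)
  breaking: (phone, R1)
  backward on Invoice therefore BREAKING (2)
forward pass over Invoice, reader schema v1, writer schema v2:
  status: paired with writer status (Color -> Color; writer required)
  audit: paired with writer audit (Contact -> Contact; writer required)
  primary: paired with writer primary (bool -> bool; writer required)
  enabled: paired with writer enabled (bool -> bool; writer required)
  leftover writer field: phone
  audit.duration: paired with writer audit.duration (int64 -> int64; writer required)
  audit.archived: paired with writer audit.archived (bool -> bool; writer required)
  audit.latitude has no writer counterpart
  audit.notes: paired with writer audit.notes (string -> string; writer optional)
  breaking: (audit.latitude, R1)
  breaking: (audit.notes, R1)
  forward on Invoice therefore BREAKING (2)


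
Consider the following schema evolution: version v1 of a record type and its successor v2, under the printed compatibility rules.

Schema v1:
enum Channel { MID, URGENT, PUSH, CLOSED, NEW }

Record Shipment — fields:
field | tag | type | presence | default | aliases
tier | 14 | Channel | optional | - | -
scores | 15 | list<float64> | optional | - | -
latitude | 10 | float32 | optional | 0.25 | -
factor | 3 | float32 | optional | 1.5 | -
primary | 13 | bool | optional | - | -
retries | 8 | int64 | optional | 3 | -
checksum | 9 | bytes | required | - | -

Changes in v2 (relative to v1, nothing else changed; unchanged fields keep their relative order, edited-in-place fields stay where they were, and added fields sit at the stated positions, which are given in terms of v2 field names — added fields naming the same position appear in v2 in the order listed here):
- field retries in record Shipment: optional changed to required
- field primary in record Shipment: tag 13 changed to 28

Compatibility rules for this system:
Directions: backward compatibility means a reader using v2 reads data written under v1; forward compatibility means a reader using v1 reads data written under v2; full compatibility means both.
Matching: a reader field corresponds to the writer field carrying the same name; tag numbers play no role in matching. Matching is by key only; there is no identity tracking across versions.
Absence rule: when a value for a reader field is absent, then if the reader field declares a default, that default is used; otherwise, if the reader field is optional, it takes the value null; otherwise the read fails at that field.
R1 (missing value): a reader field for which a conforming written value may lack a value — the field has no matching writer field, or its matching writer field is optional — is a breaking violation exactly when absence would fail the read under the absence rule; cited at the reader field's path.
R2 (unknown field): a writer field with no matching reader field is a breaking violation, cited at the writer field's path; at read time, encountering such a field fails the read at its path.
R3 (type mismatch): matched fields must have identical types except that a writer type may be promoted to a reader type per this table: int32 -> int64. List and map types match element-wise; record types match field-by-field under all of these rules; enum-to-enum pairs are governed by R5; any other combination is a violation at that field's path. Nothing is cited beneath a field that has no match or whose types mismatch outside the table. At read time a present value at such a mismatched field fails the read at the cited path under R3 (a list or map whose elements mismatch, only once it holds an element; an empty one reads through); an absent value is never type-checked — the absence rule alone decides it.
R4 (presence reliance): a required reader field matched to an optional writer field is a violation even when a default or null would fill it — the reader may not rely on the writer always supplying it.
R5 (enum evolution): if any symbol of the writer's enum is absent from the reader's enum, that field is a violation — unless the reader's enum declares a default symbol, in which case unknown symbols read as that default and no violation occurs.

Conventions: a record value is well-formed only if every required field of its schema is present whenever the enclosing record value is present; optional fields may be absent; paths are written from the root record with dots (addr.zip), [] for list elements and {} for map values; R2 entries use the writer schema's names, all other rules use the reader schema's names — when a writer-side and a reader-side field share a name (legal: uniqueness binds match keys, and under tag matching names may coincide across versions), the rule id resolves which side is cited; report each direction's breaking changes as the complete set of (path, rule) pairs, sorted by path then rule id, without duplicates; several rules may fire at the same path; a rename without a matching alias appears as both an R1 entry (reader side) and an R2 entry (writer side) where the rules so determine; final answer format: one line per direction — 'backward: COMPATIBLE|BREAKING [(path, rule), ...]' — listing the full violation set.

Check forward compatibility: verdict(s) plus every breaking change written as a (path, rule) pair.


forward: COMPATIBLE []

in Shipment below, arrows point writer -> reader
forward pass over Shipment, reader schema v1, writer schema v2:
  tier: Channel -> Channel, writer optional; from tier
  scores: list<float64> -> list<float64>, writer optional; from scores
  latitude: float32 -> float32, writer optional; from latitude
  factor: float32 -> float32, writer optional; from factor
  primary: bool -> bool, writer optional; from primary
  retries: int64 -> int64, writer required; from retries
  checksum: bytes -> bytes, writer required; from checksum
  nothing fires on Shipment: forward is COMPATIBLE
diffs on Shipment not affecting the asked answer:
  field retries in record Shipment: optional changed to required -> affects backward compatibility only, which is not asked
  field primary in record Shipment: tag 13 changed to 28 -> triggers nothing under Shipment's printed rules — same verdict
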